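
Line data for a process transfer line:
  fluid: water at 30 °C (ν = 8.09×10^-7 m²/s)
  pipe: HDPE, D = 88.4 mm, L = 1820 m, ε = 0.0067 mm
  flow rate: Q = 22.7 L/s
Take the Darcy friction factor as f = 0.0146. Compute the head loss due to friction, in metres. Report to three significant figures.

V = 4Q/(πD²) = 4·0.0227/(π·0.0884²) = 3.699 m/s
h_f = f(L/D)V²/(2g) = 0.01460·(1820/0.0884)·3.699²/(2·9.81) = 209.6 m

h_f ≈ 210 m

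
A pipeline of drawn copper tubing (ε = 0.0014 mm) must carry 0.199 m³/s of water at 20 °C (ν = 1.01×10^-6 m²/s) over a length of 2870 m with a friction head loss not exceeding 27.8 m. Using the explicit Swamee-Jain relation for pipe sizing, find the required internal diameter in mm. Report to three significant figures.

Swamee-Jain (Type III): D = 0.66·[ε^1.25·(LQ²/(gh_f))^4.75 + ν·Q^9.4·(L/(gh_f))^5.2]^0.04
LQ²/(gh_f) = 0.4167; L/(gh_f) = 10.52
Term 1 = ε^1.25·(…)^4.75 = 7.53×10^-10; Term 2 = ν·Q^9.4·(…)^5.2 = 5.36×10^-8
D = 0.66·(7.53×10^-10 + 5.36×10^-8)^0.04 = 0.3380 m = 338 mm
Check: V = 2.22 m/s, Re = 7.42×10^5, f = 0.01230, h_f = 26.2 m ≈ 27.8 m ✓

D ≈ 338 mm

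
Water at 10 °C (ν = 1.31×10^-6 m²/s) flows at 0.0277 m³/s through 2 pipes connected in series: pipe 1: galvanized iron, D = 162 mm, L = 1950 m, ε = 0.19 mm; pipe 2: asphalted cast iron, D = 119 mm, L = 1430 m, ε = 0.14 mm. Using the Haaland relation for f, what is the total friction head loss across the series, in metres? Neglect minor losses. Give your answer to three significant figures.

H ≈ 106 m

Pipe 1: V = 1.344 m/s, Re = 1.66×10^5, ε/D = 0.00117, f = 0.02178, h_1 = f(L/D)V²/2g = 24.14 m
Pipe 2: V = 2.491 m/s, Re = 2.26×10^5, ε/D = 0.00118, f = 0.02147, h_2 = f(L/D)V²/2g = 81.57 m
Series → Q common, losses add: H = Σh = 105.7 m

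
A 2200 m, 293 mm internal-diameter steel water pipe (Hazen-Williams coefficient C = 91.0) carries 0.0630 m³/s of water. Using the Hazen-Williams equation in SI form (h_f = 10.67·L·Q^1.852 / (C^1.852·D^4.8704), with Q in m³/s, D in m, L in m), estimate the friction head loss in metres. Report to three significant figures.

h_f = 10.67·2200·0.0630^1.852 / (91.0^1.852·0.293^4.8704) = 13.04 m

h_f ≈ 13.0 m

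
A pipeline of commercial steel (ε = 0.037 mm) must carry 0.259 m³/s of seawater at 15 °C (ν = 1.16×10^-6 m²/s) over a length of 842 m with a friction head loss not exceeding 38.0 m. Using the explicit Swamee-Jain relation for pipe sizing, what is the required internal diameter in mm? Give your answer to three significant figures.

D ≈ 283 mm

Swamee-Jain (Type III): D = 0.66·[ε^1.25·(LQ²/(gh_f))^4.75 + ν·Q^9.4·(L/(gh_f))^5.2]^0.04
LQ²/(gh_f) = 0.1515; L/(gh_f) = 2.259
Term 1 = ε^1.25·(…)^4.75 = 3.69×10^-10; Term 2 = ν·Q^9.4·(…)^5.2 = 2.45×10^-10
D = 0.66·(3.69×10^-10 + 2.45×10^-10)^0.04 = 0.2825 m = 283 mm
Check: V = 4.13 m/s, Re = 1.01×10^6, f = 0.01393, h_f = 36.1 m ≈ 38.0 m ✓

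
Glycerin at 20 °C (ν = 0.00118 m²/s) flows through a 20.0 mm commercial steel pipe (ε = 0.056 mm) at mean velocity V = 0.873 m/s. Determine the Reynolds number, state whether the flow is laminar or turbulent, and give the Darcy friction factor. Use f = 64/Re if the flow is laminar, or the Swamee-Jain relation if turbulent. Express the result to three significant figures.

Re = VD/ν = 0.8730·0.0200/0.00118 = 14.8
Re < 2300 → laminar → f = 64/Re = 4.325

Re ≈ 14.8; laminar; f = 64/Re ≈ 4.33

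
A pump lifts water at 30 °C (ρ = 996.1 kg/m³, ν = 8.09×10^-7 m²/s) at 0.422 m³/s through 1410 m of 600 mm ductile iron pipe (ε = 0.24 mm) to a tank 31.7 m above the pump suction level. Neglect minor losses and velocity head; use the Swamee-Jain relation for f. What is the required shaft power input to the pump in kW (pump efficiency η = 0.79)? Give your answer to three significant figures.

V = 4Q/(πD²) = 1.493 m/s; Re = 1.11×10^6; ε/D = 4.00×10^-4; f = 0.01653
h_f = f(L/D)V²/2g = 4.409 m
Total head H = z + h_f = 31.7 + 4.409 = 36.11 m
P_hyd = ρgQH = 996.1·9.81·0.422·36.11 = 148.9 kW
P_shaft = P_hyd/η = 148.9/0.79 = 188.5 kW

P_shaft ≈ 188 kW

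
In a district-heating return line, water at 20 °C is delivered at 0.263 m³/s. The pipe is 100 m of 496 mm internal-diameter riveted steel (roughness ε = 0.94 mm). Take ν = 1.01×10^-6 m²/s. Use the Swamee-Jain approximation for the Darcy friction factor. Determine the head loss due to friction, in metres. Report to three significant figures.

h_f ≈ 0.447 m

V = 4Q/(πD²) = 4·0.263/(π·0.496²) = 1.361 m/s
Re = VD/ν = 1.361·0.496/1.01×10^-6 = 6.68×10^5 → turbulent
ε/D = 0.94/496 = 0.00190
Swamee-Jain: f = 0.02347
h_f = f(L/D)V²/(2g) = 0.02347·(100/0.496)·1.361²/(2·9.81) = 0.4469 m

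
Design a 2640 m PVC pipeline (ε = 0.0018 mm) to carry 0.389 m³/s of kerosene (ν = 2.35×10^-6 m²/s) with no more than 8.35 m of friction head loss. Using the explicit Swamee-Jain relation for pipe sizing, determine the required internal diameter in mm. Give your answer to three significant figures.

D ≈ 568 mm

Swamee-Jain (Type III): D = 0.66·[ε^1.25·(LQ²/(gh_f))^4.75 + ν·Q^9.4·(L/(gh_f))^5.2]^0.04
LQ²/(gh_f) = 4.877; L/(gh_f) = 32.23
Term 1 = ε^1.25·(…)^4.75 = 1.22×10^-4; Term 2 = ν·Q^9.4·(…)^5.2 = 0.0229
D = 0.66·(1.22×10^-4 + 0.0229)^0.04 = 0.5676 m = 568 mm
Check: V = 1.54 m/s, Re = 3.71×10^5, f = 0.01386, h_f = 7.77 m ≈ 8.35 m ✓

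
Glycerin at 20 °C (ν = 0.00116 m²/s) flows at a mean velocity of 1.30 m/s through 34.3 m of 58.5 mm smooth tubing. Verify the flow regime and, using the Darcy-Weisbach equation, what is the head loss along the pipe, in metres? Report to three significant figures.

Re = VD/ν = 1.30·0.05850/0.00116 = 65.6 → laminar (Re < 2300)
f = 64/Re = 0.9762
h_f = f(L/D)V²/(2g) = 0.9762·(34.3/0.05850)·1.30²/(2·9.81) = 49.30 m

h_f ≈ 49.3 m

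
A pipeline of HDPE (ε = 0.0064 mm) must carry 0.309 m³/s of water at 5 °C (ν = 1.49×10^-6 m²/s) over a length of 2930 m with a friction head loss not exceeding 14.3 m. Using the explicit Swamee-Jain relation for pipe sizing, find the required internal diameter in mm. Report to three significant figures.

D ≈ 468 mm

Swamee-Jain (Type III): D = 0.66·[ε^1.25·(LQ²/(gh_f))^4.75 + ν·Q^9.4·(L/(gh_f))^5.2]^0.04
LQ²/(gh_f) = 1.994; L/(gh_f) = 20.89
Term 1 = ε^1.25·(…)^4.75 = 8.54×10^-6; Term 2 = ν·Q^9.4·(…)^5.2 = 1.75×10^-4
D = 0.66·(8.54×10^-6 + 1.75×10^-4)^0.04 = 0.4678 m = 468 mm
Check: V = 1.80 m/s, Re = 5.64×10^5, f = 0.01305, h_f = 13.5 m ≈ 14.3 m ✓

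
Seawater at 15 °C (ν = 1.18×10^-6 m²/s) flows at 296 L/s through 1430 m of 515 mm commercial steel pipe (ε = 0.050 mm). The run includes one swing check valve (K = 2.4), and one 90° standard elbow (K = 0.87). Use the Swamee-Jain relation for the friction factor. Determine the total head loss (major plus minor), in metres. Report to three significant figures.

H_L ≈ 4.36 m

V = 4Q/(πD²) = 1.421 m/s; V²/2g = 0.1029 m
Re = 6.20×10^5, ε/D = 9.71×10^-5 → f = 0.01409 (Swamee-Jain)
Major: h_f = f(L/D)·V²/2g = 0.01409·2777·0.1029 = 4.027 m
Minor: ΣK = 3.27; h_m = ΣK·V²/2g = 0.3365 m
Total H_L = 4.027 + 0.3365 = 4.363 m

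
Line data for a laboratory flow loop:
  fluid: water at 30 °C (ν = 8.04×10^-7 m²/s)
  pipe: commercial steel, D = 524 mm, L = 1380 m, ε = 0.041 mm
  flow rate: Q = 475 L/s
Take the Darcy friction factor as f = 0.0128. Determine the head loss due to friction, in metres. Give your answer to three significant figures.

h_f ≈ 8.34 m

V = 4Q/(πD²) = 4·0.475/(π·0.524²) = 2.203 m/s
h_f = f(L/D)V²/(2g) = 0.01280·(1380/0.524)·2.203²/(2·9.81) = 8.336 m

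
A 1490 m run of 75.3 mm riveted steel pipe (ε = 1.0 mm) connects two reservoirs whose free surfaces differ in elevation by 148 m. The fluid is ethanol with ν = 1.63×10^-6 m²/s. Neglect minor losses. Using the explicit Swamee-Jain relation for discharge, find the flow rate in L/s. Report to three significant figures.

Swamee-Jain (Type II): Q = -0.965·√(gD⁵h_f/L)·ln[ε/(3.7D) + √(3.17ν²L/(gD³h_f))]
√(gD⁵h_f/L) = √(9.81·0.0753⁵·148/1490) = 0.001536
ε/(3.7D) = 0.00359; √(3.17ν²L/(gD³h_f)) = 1.42×10^-4
Q = -0.965·0.001536·ln(0.003732) = 0.008287 m³/s
Check: V = 1.86 m/s, Re = 8.60×10^4, f = 0.04267, h_f = 149 m ≈ 148 m ✓

Q ≈ 8.29 L/s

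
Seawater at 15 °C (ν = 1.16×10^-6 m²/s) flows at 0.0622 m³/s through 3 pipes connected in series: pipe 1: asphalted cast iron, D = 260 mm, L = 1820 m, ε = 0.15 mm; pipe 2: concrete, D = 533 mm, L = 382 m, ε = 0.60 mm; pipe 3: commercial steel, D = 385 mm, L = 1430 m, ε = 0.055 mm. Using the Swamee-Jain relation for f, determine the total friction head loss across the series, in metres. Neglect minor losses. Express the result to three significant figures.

H ≈ 10.3 m

Pipe 1: V = 1.172 m/s, Re = 2.63×10^5, ε/D = 5.77×10^-4, f = 0.01893, h_1 = f(L/D)V²/2g = 9.268 m
Pipe 2: V = 0.2788 m/s, Re = 1.28×10^5, ε/D = 0.00113, f = 0.02231, h_2 = f(L/D)V²/2g = 0.06334 m
Pipe 3: V = 0.5343 m/s, Re = 1.77×10^5, ε/D = 1.43×10^-4, f = 0.01702, h_3 = f(L/D)V²/2g = 0.9198 m
Series → Q common, losses add: H = Σh = 10.25 m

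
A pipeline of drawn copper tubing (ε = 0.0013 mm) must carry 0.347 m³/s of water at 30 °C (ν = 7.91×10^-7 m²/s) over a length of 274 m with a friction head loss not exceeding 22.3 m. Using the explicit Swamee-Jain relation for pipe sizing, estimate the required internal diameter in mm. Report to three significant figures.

Swamee-Jain (Type III): D = 0.66·[ε^1.25·(LQ²/(gh_f))^4.75 + ν·Q^9.4·(L/(gh_f))^5.2]^0.04
LQ²/(gh_f) = 0.1508; L/(gh_f) = 1.252
Term 1 = ε^1.25·(…)^4.75 = 5.50×10^-12; Term 2 = ν·Q^9.4·(…)^5.2 = 1.22×10^-10
D = 0.66·(5.50×10^-12 + 1.22×10^-10)^0.04 = 0.2653 m = 265 mm
Check: V = 6.28 m/s, Re = 2.11×10^6, f = 0.01047, h_f = 21.7 m ≈ 22.3 m ✓

D ≈ 265 mm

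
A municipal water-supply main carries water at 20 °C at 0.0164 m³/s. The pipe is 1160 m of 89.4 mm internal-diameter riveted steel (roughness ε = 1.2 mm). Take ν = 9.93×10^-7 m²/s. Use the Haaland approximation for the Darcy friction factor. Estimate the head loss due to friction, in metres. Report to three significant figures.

h_f ≈ 191 m

V = 4Q/(πD²) = 4·0.0164/(π·0.0894²) = 2.613 m/s
Re = VD/ν = 2.613·0.0894/9.93×10^-7 = 2.35×10^5 → turbulent
ε/D = 1.2/89.4 = 0.0134
Haaland: f = 0.04226
h_f = f(L/D)V²/(2g) = 0.04226·(1160/0.0894)·2.613²/(2·9.81) = 190.8 m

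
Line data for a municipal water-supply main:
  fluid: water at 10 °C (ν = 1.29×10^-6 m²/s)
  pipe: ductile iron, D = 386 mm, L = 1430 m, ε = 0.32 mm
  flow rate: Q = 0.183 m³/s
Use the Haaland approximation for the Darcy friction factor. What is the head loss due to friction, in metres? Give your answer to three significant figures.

h_f ≈ 8.98 m

V = 4Q/(πD²) = 4·0.183/(π·0.386²) = 1.564 m/s
Re = VD/ν = 1.564·0.386/1.29×10^-6 = 4.68×10^5 → turbulent
ε/D = 0.32/386 = 8.29×10^-4
Haaland: f = 0.01944
h_f = f(L/D)V²/(2g) = 0.01944·(1430/0.386)·1.564²/(2·9.81) = 8.977 m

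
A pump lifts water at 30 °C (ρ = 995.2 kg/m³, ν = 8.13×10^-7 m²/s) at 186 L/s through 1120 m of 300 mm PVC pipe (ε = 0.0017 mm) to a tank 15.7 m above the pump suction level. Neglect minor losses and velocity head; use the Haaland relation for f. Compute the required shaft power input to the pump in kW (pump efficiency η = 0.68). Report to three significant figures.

V = 4Q/(πD²) = 2.631 m/s; Re = 9.71×10^5; ε/D = 5.67×10^-6; f = 0.01174
h_f = f(L/D)V²/2g = 15.47 m
Total head H = z + h_f = 15.7 + 15.47 = 31.17 m
P_hyd = ρgQH = 995.2·9.81·0.186·31.17 = 56.60 kW
P_shaft = P_hyd/η = 56.60/0.68 = 83.23 kW

P_shaft ≈ 83.2 kW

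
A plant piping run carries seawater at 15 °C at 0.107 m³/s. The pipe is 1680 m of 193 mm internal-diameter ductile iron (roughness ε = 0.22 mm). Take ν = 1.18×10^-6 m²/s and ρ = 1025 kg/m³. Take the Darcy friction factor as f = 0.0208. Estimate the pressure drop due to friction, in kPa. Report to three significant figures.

Δp ≈ 1240 kPa

V = 4Q/(πD²) = 4·0.107/(π·0.193²) = 3.657 m/s
h_f = f(L/D)V²/(2g) = 0.02080·(1680/0.193)·3.657²/(2·9.81) = 123.4 m
Δp = ρg·h_f = 1025·9.81·123.4 = 1241 kPa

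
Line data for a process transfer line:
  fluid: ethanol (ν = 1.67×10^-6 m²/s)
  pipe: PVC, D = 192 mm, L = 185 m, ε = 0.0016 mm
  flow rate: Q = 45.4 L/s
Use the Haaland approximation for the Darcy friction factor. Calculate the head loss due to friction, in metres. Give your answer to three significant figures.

h_f ≈ 1.92 m

V = 4Q/(πD²) = 4·0.0454/(π·0.192²) = 1.568 m/s
Re = VD/ν = 1.568·0.192/1.67×10^-6 = 1.80×10^5 → turbulent
ε/D = 0.0016/192 = 8.33×10^-6
Haaland: f = 0.01586
h_f = f(L/D)V²/(2g) = 0.01586·(185/0.192)·1.568²/(2·9.81) = 1.915 m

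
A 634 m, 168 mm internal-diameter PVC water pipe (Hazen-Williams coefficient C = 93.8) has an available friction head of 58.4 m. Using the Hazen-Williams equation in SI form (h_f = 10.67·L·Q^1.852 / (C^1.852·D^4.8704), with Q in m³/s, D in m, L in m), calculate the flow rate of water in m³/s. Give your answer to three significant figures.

Q ≈ 0.0662 m³/s

Rearranging: Q = [h_f·C^1.852·D^4.8704 / (10.67·L)]^(1/1.852)
Q = [58.4·93.8^1.852·0.168^4.8704 / (10.67·634)]^0.540 = 0.06615 m³/s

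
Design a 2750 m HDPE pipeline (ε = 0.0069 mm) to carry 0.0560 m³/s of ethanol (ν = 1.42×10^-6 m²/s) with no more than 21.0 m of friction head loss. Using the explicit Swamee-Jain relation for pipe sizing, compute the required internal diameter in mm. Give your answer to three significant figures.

D ≈ 224 mm

Swamee-Jain (Type III): D = 0.66·[ε^1.25·(LQ²/(gh_f))^4.75 + ν·Q^9.4·(L/(gh_f))^5.2]^0.04
LQ²/(gh_f) = 0.04186; L/(gh_f) = 13.35
Term 1 = ε^1.25·(…)^4.75 = 1.01×10^-13; Term 2 = ν·Q^9.4·(…)^5.2 = 1.73×10^-12
D = 0.66·(1.01×10^-13 + 1.73×10^-12)^0.04 = 0.2239 m = 224 mm
Check: V = 1.42 m/s, Re = 2.24×10^5, f = 0.01549, h_f = 19.6 m ≈ 21.0 m ✓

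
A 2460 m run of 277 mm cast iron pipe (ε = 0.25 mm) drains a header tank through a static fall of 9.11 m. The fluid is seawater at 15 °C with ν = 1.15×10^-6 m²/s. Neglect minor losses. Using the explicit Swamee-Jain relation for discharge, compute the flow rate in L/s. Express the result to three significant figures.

Swamee-Jain (Type II): Q = -0.965·√(gD⁵h_f/L)·ln[ε/(3.7D) + √(3.17ν²L/(gD³h_f))]
√(gD⁵h_f/L) = √(9.81·0.277⁵·9.11/2460) = 0.007697
ε/(3.7D) = 2.44×10^-4; √(3.17ν²L/(gD³h_f)) = 7.37×10^-5
Q = -0.965·0.007697·ln(3.176×10^-4) = 0.05983 m³/s
Check: V = 0.993 m/s, Re = 2.39×10^5, f = 0.02057, h_f = 9.18 m ≈ 9.11 m ✓

Q ≈ 59.8 L/s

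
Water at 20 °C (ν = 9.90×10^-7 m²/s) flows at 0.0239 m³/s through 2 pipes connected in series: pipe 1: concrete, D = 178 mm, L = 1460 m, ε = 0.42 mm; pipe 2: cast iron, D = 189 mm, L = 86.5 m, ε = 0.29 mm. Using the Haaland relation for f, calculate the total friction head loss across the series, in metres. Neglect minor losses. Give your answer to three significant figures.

Pipe 1: V = 0.9604 m/s, Re = 1.73×10^5, ε/D = 0.00236, f = 0.02534, h_1 = f(L/D)V²/2g = 9.774 m
Pipe 2: V = 0.8519 m/s, Re = 1.63×10^5, ε/D = 0.00153, f = 0.02303, h_2 = f(L/D)V²/2g = 0.3899 m
Series → Q common, losses add: H = Σh = 10.16 m

H ≈ 10.2 m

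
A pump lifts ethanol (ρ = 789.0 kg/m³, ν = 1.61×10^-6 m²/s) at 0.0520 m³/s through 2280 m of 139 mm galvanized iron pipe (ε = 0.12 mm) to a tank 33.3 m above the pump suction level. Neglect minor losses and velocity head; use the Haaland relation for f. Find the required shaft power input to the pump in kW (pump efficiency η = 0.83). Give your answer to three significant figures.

P_shaft ≈ 111 kW

V = 4Q/(πD²) = 3.427 m/s; Re = 2.96×10^5; ε/D = 8.63×10^-4; f = 0.01994
h_f = f(L/D)V²/2g = 195.7 m
Total head H = z + h_f = 33.3 + 195.7 = 229.0 m
P_hyd = ρgQH = 789.0·9.81·0.0520·229.0 = 92.19 kW
P_shaft = P_hyd/η = 92.19/0.83 = 111.1 kW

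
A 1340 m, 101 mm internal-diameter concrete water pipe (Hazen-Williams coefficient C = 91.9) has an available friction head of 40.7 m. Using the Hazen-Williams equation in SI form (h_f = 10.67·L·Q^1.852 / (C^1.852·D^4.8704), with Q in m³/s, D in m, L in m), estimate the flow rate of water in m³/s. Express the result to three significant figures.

Q ≈ 0.00934 m³/s

Rearranging: Q = [h_f·C^1.852·D^4.8704 / (10.67·L)]^(1/1.852)
Q = [40.7·91.9^1.852·0.101^4.8704 / (10.67·1340)]^0.540 = 0.009339 m³/s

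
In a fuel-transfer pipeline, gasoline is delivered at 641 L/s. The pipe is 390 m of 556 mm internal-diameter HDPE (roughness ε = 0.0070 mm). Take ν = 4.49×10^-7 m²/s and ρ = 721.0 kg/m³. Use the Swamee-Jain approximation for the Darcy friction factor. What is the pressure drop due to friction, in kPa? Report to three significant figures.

V = 4Q/(πD²) = 4·0.641/(π·0.556²) = 2.640 m/s
Re = VD/ν = 2.640·0.556/4.49×10^-7 = 3.27×10^6 → turbulent
ε/D = 0.0070/556 = 1.26×10^-5
Swamee-Jain: f = 0.01021
h_f = f(L/D)V²/(2g) = 0.01021·(390/0.556)·2.640²/(2·9.81) = 2.545 m
Δp = ρg·h_f = 721.0·9.81·2.545 = 18.00 kPa

Δp ≈ 18.0 kPa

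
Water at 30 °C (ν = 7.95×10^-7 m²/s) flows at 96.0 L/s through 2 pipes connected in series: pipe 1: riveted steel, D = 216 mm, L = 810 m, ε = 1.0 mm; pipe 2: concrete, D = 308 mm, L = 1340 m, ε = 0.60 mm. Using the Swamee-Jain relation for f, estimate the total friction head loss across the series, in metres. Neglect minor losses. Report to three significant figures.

H ≈ 48.0 m

Pipe 1: V = 2.620 m/s, Re = 7.12×10^5, ε/D = 0.00463, f = 0.02989, h_1 = f(L/D)V²/2g = 39.21 m
Pipe 2: V = 1.288 m/s, Re = 4.99×10^5, ε/D = 0.00195, f = 0.02375, h_2 = f(L/D)V²/2g = 8.742 m
Series → Q common, losses add: H = Σh = 47.95 m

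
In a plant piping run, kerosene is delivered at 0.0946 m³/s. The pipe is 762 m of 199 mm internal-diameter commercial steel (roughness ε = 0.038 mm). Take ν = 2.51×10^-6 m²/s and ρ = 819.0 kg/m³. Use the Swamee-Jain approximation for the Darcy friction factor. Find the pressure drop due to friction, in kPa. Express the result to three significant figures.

V = 4Q/(πD²) = 4·0.0946/(π·0.199²) = 3.042 m/s
Re = VD/ν = 3.042·0.199/2.51×10^-6 = 2.41×10^5 → turbulent
ε/D = 0.038/199 = 1.91×10^-4
Swamee-Jain: f = 0.01666
h_f = f(L/D)V²/(2g) = 0.01666·(762/0.199)·3.042²/(2·9.81) = 30.08 m
Δp = ρg·h_f = 819.0·9.81·30.08 = 241.7 kPa

Δp ≈ 242 kPa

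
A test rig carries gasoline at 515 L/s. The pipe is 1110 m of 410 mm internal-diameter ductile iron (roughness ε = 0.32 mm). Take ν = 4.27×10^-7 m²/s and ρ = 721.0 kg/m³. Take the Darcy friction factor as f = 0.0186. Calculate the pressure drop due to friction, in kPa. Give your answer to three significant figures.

Δp ≈ 276 kPa

V = 4Q/(πD²) = 4·0.515/(π·0.410²) = 3.901 m/s
h_f = f(L/D)V²/(2g) = 0.01860·(1110/0.410)·3.901²/(2·9.81) = 39.05 m
Δp = ρg·h_f = 721.0·9.81·39.05 = 276.2 kPa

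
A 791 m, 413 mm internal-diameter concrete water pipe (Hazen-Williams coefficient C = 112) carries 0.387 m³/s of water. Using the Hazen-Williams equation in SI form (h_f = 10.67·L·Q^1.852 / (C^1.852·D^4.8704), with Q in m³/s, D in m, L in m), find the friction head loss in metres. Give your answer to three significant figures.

h_f = 10.67·791·0.387^1.852 / (112^1.852·0.413^4.8704) = 17.30 m

h_f ≈ 17.3 m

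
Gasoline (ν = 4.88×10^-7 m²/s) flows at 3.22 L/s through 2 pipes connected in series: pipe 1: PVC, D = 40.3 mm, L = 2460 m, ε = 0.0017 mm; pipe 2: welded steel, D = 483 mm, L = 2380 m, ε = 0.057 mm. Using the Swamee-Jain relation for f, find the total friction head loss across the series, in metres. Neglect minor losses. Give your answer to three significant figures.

H ≈ 313 m

Pipe 1: V = 2.524 m/s, Re = 2.08×10^5, ε/D = 4.22×10^-5, f = 0.01580, h_1 = f(L/D)V²/2g = 313.2 m
Pipe 2: V = 0.01757 m/s, Re = 1.74×10^4, ε/D = 1.18×10^-4, f = 0.02702, h_2 = f(L/D)V²/2g = 0.002096 m
Series → Q common, losses add: H = Σh = 313.2 m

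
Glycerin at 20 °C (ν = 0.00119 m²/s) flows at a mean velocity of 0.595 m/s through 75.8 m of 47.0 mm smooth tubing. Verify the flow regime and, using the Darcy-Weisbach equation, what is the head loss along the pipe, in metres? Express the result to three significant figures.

h_f ≈ 79.3 m

Re = VD/ν = 0.595·0.04700/0.00119 = 23.5 → laminar (Re < 2300)
f = 64/Re = 2.723
h_f = f(L/D)V²/(2g) = 2.723·(75.8/0.04700)·0.595²/(2·9.81) = 79.25 m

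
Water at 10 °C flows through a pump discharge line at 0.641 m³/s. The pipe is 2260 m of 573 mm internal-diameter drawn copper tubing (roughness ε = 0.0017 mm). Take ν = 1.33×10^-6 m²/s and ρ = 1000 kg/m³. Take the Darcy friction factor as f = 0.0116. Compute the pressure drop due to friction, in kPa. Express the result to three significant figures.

Δp ≈ 141 kPa

V = 4Q/(πD²) = 4·0.641/(π·0.573²) = 2.486 m/s
h_f = f(L/D)V²/(2g) = 0.01160·(2260/0.573)·2.486²/(2·9.81) = 14.41 m
Δp = ρg·h_f = 1000·9.81·14.41 = 141.4 kPa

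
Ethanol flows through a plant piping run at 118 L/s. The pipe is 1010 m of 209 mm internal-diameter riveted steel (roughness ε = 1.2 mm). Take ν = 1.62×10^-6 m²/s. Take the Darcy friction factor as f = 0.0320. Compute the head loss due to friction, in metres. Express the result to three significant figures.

V = 4Q/(πD²) = 4·0.118/(π·0.209²) = 3.440 m/s
h_f = f(L/D)V²/(2g) = 0.03200·(1010/0.209)·3.440²/(2·9.81) = 93.24 m

h_f ≈ 93.2 m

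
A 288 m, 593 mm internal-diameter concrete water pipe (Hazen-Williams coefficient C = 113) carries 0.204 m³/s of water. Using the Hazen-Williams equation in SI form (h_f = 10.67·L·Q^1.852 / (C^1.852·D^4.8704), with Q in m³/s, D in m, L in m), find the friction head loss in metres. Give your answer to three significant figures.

h_f = 10.67·288·0.204^1.852 / (113^1.852·0.593^4.8704) = 0.3251 m

h_f ≈ 0.325 m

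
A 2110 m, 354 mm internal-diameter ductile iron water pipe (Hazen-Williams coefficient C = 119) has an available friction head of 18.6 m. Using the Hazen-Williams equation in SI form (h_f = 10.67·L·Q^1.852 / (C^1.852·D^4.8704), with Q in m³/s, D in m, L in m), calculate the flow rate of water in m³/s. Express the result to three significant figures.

Rearranging: Q = [h_f·C^1.852·D^4.8704 / (10.67·L)]^(1/1.852)
Q = [18.6·119^1.852·0.354^4.8704 / (10.67·2110)]^0.540 = 0.1678 m³/s

Q ≈ 0.168 m³/s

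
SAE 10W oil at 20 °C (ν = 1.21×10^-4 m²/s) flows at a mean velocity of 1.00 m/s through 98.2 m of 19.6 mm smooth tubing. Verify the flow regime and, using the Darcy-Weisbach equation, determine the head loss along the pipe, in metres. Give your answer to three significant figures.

Re = VD/ν = 1.00·0.01960/1.21×10^-4 = 162 → laminar (Re < 2300)
f = 64/Re = 0.3951
h_f = f(L/D)V²/(2g) = 0.3951·(98.2/0.01960)·1.00²/(2·9.81) = 100.9 m

h_f ≈ 101 m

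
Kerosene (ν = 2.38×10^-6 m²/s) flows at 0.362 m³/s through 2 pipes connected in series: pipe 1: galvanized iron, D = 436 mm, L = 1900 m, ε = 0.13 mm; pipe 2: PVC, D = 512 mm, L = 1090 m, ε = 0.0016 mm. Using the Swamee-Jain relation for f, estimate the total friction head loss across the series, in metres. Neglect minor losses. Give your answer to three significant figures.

Pipe 1: V = 2.425 m/s, Re = 4.44×10^5, ε/D = 2.98×10^-4, f = 0.01650, h_1 = f(L/D)V²/2g = 21.54 m
Pipe 2: V = 1.758 m/s, Re = 3.78×10^5, ε/D = 3.13×10^-6, f = 0.01381, h_2 = f(L/D)V²/2g = 4.633 m
Series → Q common, losses add: H = Σh = 26.18 m

H ≈ 26.2 m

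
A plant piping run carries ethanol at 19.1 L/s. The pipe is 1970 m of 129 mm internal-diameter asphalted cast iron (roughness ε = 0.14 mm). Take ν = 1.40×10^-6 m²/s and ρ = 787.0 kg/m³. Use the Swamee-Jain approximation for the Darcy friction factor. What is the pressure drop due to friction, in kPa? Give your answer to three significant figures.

V = 4Q/(πD²) = 4·0.0191/(π·0.129²) = 1.461 m/s
Re = VD/ν = 1.461·0.129/1.40×10^-6 = 1.35×10^5 → turbulent
ε/D = 0.14/129 = 0.00109
Swamee-Jain: f = 0.02209
h_f = f(L/D)V²/(2g) = 0.02209·(1970/0.129)·1.461²/(2·9.81) = 36.72 m
Δp = ρg·h_f = 787.0·9.81·36.72 = 283.5 kPa

Δp ≈ 283 kPa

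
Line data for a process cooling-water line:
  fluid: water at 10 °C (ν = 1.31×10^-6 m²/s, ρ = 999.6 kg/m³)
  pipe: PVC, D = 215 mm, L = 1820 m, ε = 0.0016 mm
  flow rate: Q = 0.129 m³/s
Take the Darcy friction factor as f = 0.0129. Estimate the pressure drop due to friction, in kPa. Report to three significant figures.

V = 4Q/(πD²) = 4·0.129/(π·0.215²) = 3.553 m/s
h_f = f(L/D)V²/(2g) = 0.01290·(1820/0.215)·3.553²/(2·9.81) = 70.27 m
Δp = ρg·h_f = 999.6·9.81·70.27 = 689.1 kPa

Δp ≈ 689 kPa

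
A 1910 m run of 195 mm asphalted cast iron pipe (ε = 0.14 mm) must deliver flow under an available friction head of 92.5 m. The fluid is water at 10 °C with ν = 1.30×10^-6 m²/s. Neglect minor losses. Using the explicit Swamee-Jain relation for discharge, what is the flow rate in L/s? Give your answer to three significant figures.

Swamee-Jain (Type II): Q = -0.965·√(gD⁵h_f/L)·ln[ε/(3.7D) + √(3.17ν²L/(gD³h_f))]
√(gD⁵h_f/L) = √(9.81·0.195⁵·92.5/1910) = 0.01157
ε/(3.7D) = 1.94×10^-4; √(3.17ν²L/(gD³h_f)) = 3.90×10^-5
Q = -0.965·0.01157·ln(2.330×10^-4) = 0.09342 m³/s
Check: V = 3.13 m/s, Re = 4.69×10^5, f = 0.01906, h_f = 93.1 m ≈ 92.5 m ✓

Q ≈ 93.4 L/s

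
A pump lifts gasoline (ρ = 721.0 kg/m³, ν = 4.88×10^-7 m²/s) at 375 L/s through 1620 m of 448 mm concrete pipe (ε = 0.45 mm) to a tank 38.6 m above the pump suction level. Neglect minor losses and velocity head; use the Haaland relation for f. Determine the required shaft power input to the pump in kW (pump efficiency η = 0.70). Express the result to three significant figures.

P_shaft ≈ 225 kW

V = 4Q/(πD²) = 2.379 m/s; Re = 2.18×10^6; ε/D = 0.00100; f = 0.01982
h_f = f(L/D)V²/2g = 20.67 m
Total head H = z + h_f = 38.6 + 20.67 = 59.27 m
P_hyd = ρgQH = 721.0·9.81·0.375·59.27 = 157.2 kW
P_shaft = P_hyd/η = 157.2/0.70 = 224.6 kW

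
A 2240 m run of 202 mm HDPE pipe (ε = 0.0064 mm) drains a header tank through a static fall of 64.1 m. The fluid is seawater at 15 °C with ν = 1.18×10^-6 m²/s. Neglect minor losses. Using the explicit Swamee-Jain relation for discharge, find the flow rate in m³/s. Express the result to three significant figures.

Q ≈ 0.0925 m³/s

Swamee-Jain (Type II): Q = -0.965·√(gD⁵h_f/L)·ln[ε/(3.7D) + √(3.17ν²L/(gD³h_f))]
√(gD⁵h_f/L) = √(9.81·0.202⁵·64.1/2240) = 0.009717
ε/(3.7D) = 8.56×10^-6; √(3.17ν²L/(gD³h_f)) = 4.37×10^-5
Q = -0.965·0.009717·ln(5.224×10^-5) = 0.09245 m³/s
Check: V = 2.88 m/s, Re = 4.94×10^5, f = 0.01361, h_f = 64.0 m ≈ 64.1 m ✓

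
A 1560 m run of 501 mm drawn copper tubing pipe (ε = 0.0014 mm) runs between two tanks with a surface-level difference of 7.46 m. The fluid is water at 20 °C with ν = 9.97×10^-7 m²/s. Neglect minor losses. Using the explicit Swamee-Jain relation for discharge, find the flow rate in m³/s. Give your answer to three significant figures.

Q ≈ 0.395 m³/s

Swamee-Jain (Type II): Q = -0.965·√(gD⁵h_f/L)·ln[ε/(3.7D) + √(3.17ν²L/(gD³h_f))]
√(gD⁵h_f/L) = √(9.81·0.501⁵·7.46/1560) = 0.03848
ε/(3.7D) = 7.55×10^-7; √(3.17ν²L/(gD³h_f)) = 2.31×10^-5
Q = -0.965·0.03848·ln(2.387×10^-5) = 0.3952 m³/s
Check: V = 2.00 m/s, Re = 1.01×10^6, f = 0.01166, h_f = 7.44 m ≈ 7.46 m ✓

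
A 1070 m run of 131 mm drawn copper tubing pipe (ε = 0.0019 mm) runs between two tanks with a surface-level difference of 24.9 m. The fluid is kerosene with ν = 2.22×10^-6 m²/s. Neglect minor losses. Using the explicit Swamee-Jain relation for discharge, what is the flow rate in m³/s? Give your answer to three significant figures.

Q ≈ 0.0247 m³/s

Swamee-Jain (Type II): Q = -0.965·√(gD⁵h_f/L)·ln[ε/(3.7D) + √(3.17ν²L/(gD³h_f))]
√(gD⁵h_f/L) = √(9.81·0.131⁵·24.9/1070) = 0.002968
ε/(3.7D) = 3.92×10^-6; √(3.17ν²L/(gD³h_f)) = 1.74×10^-4
Q = -0.965·0.002968·ln(1.784×10^-4) = 0.02472 m³/s
Check: V = 1.83 m/s, Re = 1.08×10^5, f = 0.01766, h_f = 24.7 m ≈ 24.9 m ✓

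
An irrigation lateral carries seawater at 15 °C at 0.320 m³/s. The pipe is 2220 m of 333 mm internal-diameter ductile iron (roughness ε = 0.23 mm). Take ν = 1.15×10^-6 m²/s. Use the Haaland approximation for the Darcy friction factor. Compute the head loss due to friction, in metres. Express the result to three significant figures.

h_f ≈ 84.1 m

V = 4Q/(πD²) = 4·0.320/(π·0.333²) = 3.674 m/s
Re = VD/ν = 3.674·0.333/1.15×10^-6 = 1.06×10^6 → turbulent
ε/D = 0.23/333 = 6.91×10^-4
Haaland: f = 0.01834
h_f = f(L/D)V²/(2g) = 0.01834·(2220/0.333)·3.674²/(2·9.81) = 84.15 m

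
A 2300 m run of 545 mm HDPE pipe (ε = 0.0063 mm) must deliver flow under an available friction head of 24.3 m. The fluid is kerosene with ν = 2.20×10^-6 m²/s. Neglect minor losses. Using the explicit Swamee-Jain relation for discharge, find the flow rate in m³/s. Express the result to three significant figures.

Swamee-Jain (Type II): Q = -0.965·√(gD⁵h_f/L)·ln[ε/(3.7D) + √(3.17ν²L/(gD³h_f))]
√(gD⁵h_f/L) = √(9.81·0.545⁵·24.3/2300) = 0.07059
ε/(3.7D) = 3.12×10^-6; √(3.17ν²L/(gD³h_f)) = 3.02×10^-5
Q = -0.965·0.07059·ln(3.336×10^-5) = 0.7022 m³/s
Check: V = 3.01 m/s, Re = 7.46×10^5, f = 0.01244, h_f = 24.2 m ≈ 24.3 m ✓

Q ≈ 0.702 m³/s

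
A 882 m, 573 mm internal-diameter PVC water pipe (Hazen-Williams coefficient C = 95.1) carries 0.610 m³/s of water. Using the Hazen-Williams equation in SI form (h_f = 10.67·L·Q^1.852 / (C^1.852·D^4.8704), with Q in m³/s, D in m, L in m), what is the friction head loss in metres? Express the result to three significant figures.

h_f ≈ 12.3 m

h_f = 10.67·882·0.610^1.852 / (95.1^1.852·0.573^4.8704) = 12.31 m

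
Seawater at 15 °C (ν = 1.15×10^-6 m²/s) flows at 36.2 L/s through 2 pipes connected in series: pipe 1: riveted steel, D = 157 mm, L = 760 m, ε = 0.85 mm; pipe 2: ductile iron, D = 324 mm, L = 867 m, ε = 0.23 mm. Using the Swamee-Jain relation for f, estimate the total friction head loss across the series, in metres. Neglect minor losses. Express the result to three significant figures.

Pipe 1: V = 1.870 m/s, Re = 2.55×10^5, ε/D = 0.00541, f = 0.03161, h_1 = f(L/D)V²/2g = 27.27 m
Pipe 2: V = 0.4391 m/s, Re = 1.24×10^5, ε/D = 7.10×10^-4, f = 0.02081, h_2 = f(L/D)V²/2g = 0.5471 m
Series → Q common, losses add: H = Σh = 27.82 m

H ≈ 27.8 m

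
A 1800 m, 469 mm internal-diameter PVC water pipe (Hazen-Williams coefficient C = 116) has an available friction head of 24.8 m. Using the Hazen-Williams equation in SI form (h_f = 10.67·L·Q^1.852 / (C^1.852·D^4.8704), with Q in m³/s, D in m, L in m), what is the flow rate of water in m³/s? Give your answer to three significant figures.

Rearranging: Q = [h_f·C^1.852·D^4.8704 / (10.67·L)]^(1/1.852)
Q = [24.8·116^1.852·0.469^4.8704 / (10.67·1800)]^0.540 = 0.4363 m³/s

Q ≈ 0.436 m³/s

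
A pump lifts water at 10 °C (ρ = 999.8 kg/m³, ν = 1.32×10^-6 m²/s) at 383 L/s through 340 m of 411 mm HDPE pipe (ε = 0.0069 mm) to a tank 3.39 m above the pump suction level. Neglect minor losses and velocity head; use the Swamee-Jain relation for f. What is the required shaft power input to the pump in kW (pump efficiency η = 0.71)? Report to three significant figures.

P_shaft ≈ 40.6 kW

V = 4Q/(πD²) = 2.887 m/s; Re = 8.99×10^5; ε/D = 1.68×10^-5; f = 0.01220
h_f = f(L/D)V²/2g = 4.286 m
Total head H = z + h_f = 3.39 + 4.286 = 7.676 m
P_hyd = ρgQH = 999.8·9.81·0.383·7.676 = 28.83 kW
P_shaft = P_hyd/η = 28.83/0.71 = 40.61 kW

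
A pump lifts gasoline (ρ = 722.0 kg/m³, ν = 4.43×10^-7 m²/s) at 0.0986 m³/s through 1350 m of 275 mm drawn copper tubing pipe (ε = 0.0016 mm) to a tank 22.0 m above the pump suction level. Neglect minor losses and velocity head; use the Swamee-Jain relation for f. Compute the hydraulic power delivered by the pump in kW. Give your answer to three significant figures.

V = 4Q/(πD²) = 1.660 m/s; Re = 1.03×10^6; ε/D = 5.82×10^-6; f = 0.01170
h_f = f(L/D)V²/2g = 8.065 m
Total head H = z + h_f = 22.0 + 8.065 = 30.07 m
P_hyd = ρgQH = 722.0·9.81·0.0986·30.07 = 21.00 kW

P_hyd ≈ 21.0 kW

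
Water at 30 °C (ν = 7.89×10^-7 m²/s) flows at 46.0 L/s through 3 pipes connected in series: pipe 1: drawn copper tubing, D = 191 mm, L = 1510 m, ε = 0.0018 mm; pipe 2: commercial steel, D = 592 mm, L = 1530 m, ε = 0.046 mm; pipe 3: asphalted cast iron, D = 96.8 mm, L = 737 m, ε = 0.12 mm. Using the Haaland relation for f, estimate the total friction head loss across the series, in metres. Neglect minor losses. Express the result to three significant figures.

H ≈ 333 m

Pipe 1: V = 1.605 m/s, Re = 3.89×10^5, ε/D = 9.42×10^-6, f = 0.01376, h_1 = f(L/D)V²/2g = 14.29 m
Pipe 2: V = 0.1671 m/s, Re = 1.25×10^5, ε/D = 7.77×10^-5, f = 0.01740, h_2 = f(L/D)V²/2g = 0.06402 m
Pipe 3: V = 6.251 m/s, Re = 7.67×10^5, ε/D = 0.00124, f = 0.02104, h_3 = f(L/D)V²/2g = 319.0 m
Series → Q common, losses add: H = Σh = 333.4 m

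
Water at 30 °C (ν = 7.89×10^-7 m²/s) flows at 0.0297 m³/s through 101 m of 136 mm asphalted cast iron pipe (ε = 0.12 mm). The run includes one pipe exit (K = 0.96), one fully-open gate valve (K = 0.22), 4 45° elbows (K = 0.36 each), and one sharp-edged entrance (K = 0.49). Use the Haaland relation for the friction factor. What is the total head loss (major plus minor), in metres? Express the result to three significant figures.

V = 4Q/(πD²) = 2.045 m/s; V²/2g = 0.2130 m
Re = 3.52×10^5, ε/D = 8.82×10^-4 → f = 0.01988 (Haaland)
Major: h_f = f(L/D)·V²/2g = 0.01988·742.6·0.2130 = 3.146 m
Minor: ΣK = 3.11; h_m = ΣK·V²/2g = 0.6626 m
Total H_L = 3.146 + 0.6626 = 3.809 m

H_L ≈ 3.81 m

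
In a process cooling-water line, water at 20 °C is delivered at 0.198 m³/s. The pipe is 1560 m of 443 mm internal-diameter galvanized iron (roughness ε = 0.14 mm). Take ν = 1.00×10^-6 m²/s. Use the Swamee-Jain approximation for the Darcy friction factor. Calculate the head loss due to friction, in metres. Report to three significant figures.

h_f ≈ 4.85 m

V = 4Q/(πD²) = 4·0.198/(π·0.443²) = 1.285 m/s
Re = VD/ν = 1.285·0.443/1.00×10^-6 = 5.69×10^5 → turbulent
ε/D = 0.14/443 = 3.16×10^-4
Swamee-Jain: f = 0.01636
h_f = f(L/D)V²/(2g) = 0.01636·(1560/0.443)·1.285²/(2·9.81) = 4.846 m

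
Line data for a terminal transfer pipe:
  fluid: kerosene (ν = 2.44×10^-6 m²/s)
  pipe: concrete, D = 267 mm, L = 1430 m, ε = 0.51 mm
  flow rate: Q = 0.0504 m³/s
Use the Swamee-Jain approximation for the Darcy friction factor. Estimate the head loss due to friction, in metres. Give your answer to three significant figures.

V = 4Q/(πD²) = 4·0.0504/(π·0.267²) = 0.9002 m/s
Re = VD/ν = 0.9002·0.267/2.44×10^-6 = 9.85×10^4 → turbulent
ε/D = 0.51/267 = 0.00191
Swamee-Jain: f = 0.02512
h_f = f(L/D)V²/(2g) = 0.02512·(1430/0.267)·0.9002²/(2·9.81) = 5.556 m

h_f ≈ 5.56 m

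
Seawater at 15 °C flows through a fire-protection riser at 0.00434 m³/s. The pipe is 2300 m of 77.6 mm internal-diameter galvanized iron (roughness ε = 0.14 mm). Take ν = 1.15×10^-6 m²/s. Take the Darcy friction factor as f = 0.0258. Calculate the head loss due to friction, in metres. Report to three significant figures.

h_f ≈ 32.8 m

V = 4Q/(πD²) = 4·0.00434/(π·0.0776²) = 0.9176 m/s
h_f = f(L/D)V²/(2g) = 0.02580·(2300/0.0776)·0.9176²/(2·9.81) = 32.82 m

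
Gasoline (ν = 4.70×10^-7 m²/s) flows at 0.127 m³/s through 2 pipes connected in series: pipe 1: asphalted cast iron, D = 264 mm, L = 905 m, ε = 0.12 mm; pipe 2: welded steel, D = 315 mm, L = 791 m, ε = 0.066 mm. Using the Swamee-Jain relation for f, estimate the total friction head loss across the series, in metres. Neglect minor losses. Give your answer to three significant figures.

Pipe 1: V = 2.320 m/s, Re = 1.30×10^6, ε/D = 4.55×10^-4, f = 0.01686, h_1 = f(L/D)V²/2g = 15.85 m
Pipe 2: V = 1.630 m/s, Re = 1.09×10^6, ε/D = 2.10×10^-4, f = 0.01480, h_2 = f(L/D)V²/2g = 5.032 m
Series → Q common, losses add: H = Σh = 20.88 m

H ≈ 20.9 m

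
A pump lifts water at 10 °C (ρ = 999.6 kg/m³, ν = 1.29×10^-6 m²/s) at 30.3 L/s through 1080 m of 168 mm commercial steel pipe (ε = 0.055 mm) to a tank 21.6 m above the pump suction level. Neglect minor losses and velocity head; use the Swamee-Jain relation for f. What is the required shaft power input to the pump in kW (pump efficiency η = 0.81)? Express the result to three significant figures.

P_shaft ≈ 12.0 kW

V = 4Q/(πD²) = 1.367 m/s; Re = 1.78×10^5; ε/D = 3.27×10^-4; f = 0.01820
h_f = f(L/D)V²/2g = 11.14 m
Total head H = z + h_f = 21.6 + 11.14 = 32.74 m
P_hyd = ρgQH = 999.6·9.81·0.0303·32.74 = 9.728 kW
P_shaft = P_hyd/η = 9.728/0.81 = 12.01 kW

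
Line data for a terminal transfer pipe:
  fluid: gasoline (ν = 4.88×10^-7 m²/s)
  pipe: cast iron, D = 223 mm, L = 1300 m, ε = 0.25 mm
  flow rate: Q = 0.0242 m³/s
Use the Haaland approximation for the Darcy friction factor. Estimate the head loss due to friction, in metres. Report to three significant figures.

V = 4Q/(πD²) = 4·0.0242/(π·0.223²) = 0.6196 m/s
Re = VD/ν = 0.6196·0.223/4.88×10^-7 = 2.83×10^5 → turbulent
ε/D = 0.25/223 = 0.00112
Haaland: f = 0.02106
h_f = f(L/D)V²/(2g) = 0.02106·(1300/0.223)·0.6196²/(2·9.81) = 2.403 m

h_f ≈ 2.40 m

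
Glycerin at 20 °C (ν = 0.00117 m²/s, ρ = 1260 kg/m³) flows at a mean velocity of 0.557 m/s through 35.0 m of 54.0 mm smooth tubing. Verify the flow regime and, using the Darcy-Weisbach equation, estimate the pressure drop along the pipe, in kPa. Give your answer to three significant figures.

Δp ≈ 315 kPa

Re = VD/ν = 0.557·0.05400/0.00117 = 25.7 → laminar (Re < 2300)
f = 64/Re = 2.490
h_f = f(L/D)V²/(2g) = 2.490·(35.0/0.05400)·0.557²/(2·9.81) = 25.52 m
Δp = ρg·h_f = 1260·9.81·25.52 = 315.4 kPa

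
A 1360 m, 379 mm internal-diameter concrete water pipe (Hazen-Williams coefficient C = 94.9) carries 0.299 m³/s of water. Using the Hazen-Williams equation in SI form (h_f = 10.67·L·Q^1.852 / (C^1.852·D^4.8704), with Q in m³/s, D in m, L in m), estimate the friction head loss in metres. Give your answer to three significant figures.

h_f ≈ 38.1 m

h_f = 10.67·1360·0.299^1.852 / (94.9^1.852·0.379^4.8704) = 38.10 m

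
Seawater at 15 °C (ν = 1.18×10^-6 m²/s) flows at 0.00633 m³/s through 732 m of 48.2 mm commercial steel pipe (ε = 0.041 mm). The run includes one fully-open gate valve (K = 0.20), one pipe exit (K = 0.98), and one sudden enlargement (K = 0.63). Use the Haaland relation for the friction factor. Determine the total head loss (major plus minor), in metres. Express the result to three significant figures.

H_L ≈ 195 m

V = 4Q/(πD²) = 3.469 m/s; V²/2g = 0.6134 m
Re = 1.42×10^5, ε/D = 8.51×10^-4 → f = 0.02079 (Haaland)
Major: h_f = f(L/D)·V²/2g = 0.02079·15187·0.6134 = 193.6 m
Minor: ΣK = 1.81; h_m = ΣK·V²/2g = 1.110 m
Total H_L = 193.6 + 1.110 = 194.7 m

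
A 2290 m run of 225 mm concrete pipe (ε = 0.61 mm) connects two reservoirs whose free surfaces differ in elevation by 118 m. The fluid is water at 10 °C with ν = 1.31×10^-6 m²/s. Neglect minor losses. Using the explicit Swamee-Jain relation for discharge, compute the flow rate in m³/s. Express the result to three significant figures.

Swamee-Jain (Type II): Q = -0.965·√(gD⁵h_f/L)·ln[ε/(3.7D) + √(3.17ν²L/(gD³h_f))]
√(gD⁵h_f/L) = √(9.81·0.225⁵·118/2290) = 0.01707
ε/(3.7D) = 7.33×10^-4; √(3.17ν²L/(gD³h_f)) = 3.07×10^-5
Q = -0.965·0.01707·ln(7.635×10^-4) = 0.1183 m³/s
Check: V = 2.97 m/s, Re = 5.11×10^5, f = 0.02583, h_f = 119 m ≈ 118 m ✓

Q ≈ 0.118 m³/s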